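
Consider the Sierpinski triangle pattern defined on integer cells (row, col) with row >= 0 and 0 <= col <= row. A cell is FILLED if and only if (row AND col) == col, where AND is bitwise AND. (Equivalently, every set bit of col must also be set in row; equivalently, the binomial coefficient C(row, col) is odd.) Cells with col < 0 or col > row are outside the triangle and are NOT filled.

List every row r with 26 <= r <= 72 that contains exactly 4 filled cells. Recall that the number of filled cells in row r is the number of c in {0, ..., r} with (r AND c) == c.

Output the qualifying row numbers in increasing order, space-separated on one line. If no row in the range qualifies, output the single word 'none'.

Row r has 2^popcount(r) filled cells, so we need popcount(r) = log2(4) = 2.
Scan r = 26..72 and keep those with exactly 2 one-bits:
r=26=11010 popcount=3 -> skip
r=27=11011 popcount=4 -> skip
r=28=11100 popcount=3 -> skip
r=29=11101 popcount=4 -> skip
r=30=11110 popcount=4 -> skip
r=31=11111 popcount=5 -> skip
r=32=100000 popcount=1 -> skip
r=33=100001 popcount=2 -> KEEP
r=34=100010 popcount=2 -> KEEP
r=35=100011 popcount=3 -> skip
r=36=100100 popcount=2 -> KEEP
r=37=100101 popcount=3 -> skip
r=38=100110 popcount=3 -> skip
r=39=100111 popcount=4 -> skip
r=40=101000 popcount=2 -> KEEP
r=41=101001 popcount=3 -> skip
r=42=101010 popcount=3 -> skip
r=43=101011 popcount=4 -> skip
r=44=101100 popcount=3 -> skip
r=45=101101 popcount=4 -> skip
r=46=101110 popcount=4 -> skip
r=47=101111 popcount=5 -> skip
r=48=110000 popcount=2 -> KEEP
r=49=110001 popcount=3 -> skip
r=50=110010 popcount=3 -> skip
r=51=110011 popcount=4 -> skip
r=52=110100 popcount=3 -> skip
r=53=110101 popcount=4 -> skip
r=54=110110 popcount=4 -> skip
r=55=110111 popcount=5 -> skip
r=56=111000 popcount=3 -> skip
r=57=111001 popcount=4 -> skip
r=58=111010 popcount=4 -> skip
r=59=111011 popcount=5 -> skip
r=60=111100 popcount=4 -> skip
r=61=111101 popcount=5 -> skip
r=62=111110 popcount=5 -> skip
r=63=111111 popcount=6 -> skip
r=64=1000000 popcount=1 -> skip
r=65=1000001 popcount=2 -> KEEP
r=66=1000010 popcount=2 -> KEEP
r=67=1000011 popcount=3 -> skip
r=68=1000100 popcount=2 -> KEEP
r=69=1000101 popcount=3 -> skip
r=70=1000110 popcount=3 -> skip
r=71=1000111 popcount=4 -> skip
r=72=1001000 popcount=2 -> KEEP
Kept rows: 33 34 36 40 48 65 66 68 72

Answer: 33 34 36 40 48 65 66 68 72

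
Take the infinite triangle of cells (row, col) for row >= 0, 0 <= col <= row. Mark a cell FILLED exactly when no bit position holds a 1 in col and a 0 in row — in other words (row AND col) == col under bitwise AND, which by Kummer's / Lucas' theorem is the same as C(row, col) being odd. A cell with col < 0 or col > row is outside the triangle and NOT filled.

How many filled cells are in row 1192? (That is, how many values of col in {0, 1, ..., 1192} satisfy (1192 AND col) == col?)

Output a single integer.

1192 in binary = 10010101000
popcount(1192) = number of 1-bits in 10010101000 = 4
A col c satisfies (1192 AND c) == c iff every set bit of c is also set in 1192; each of the 4 set bits of 1192 can independently be on or off in c.
count = 2^4 = 16

Answer: 16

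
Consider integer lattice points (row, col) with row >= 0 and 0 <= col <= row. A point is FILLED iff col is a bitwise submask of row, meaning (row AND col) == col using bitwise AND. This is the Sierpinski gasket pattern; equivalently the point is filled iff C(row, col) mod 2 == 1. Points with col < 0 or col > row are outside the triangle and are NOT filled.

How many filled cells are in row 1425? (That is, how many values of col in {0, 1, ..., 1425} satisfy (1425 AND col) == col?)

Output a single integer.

Answer: 32

Derivation:
1425 in binary = 10110010001
popcount(1425) = number of 1-bits in 10110010001 = 5
A col c satisfies (1425 AND c) == c iff every set bit of c is also set in 1425; each of the 5 set bits of 1425 can independently be on or off in c.
count = 2^5 = 32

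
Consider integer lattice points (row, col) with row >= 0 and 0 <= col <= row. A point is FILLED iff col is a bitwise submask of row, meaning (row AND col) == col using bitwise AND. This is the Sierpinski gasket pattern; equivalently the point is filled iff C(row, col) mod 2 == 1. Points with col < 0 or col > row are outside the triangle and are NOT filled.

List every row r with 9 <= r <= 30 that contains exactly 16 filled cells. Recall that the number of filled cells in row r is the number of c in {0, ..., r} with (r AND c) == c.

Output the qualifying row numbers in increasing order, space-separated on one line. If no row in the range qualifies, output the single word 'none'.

Row r has 2^popcount(r) filled cells, so we need popcount(r) = log2(16) = 4.
Scan r = 9..30 and keep those with exactly 4 one-bits:
r=9=1001 popcount=2 -> skip
r=10=1010 popcount=2 -> skip
r=11=1011 popcount=3 -> skip
r=12=1100 popcount=2 -> skip
r=13=1101 popcount=3 -> skip
r=14=1110 popcount=3 -> skip
r=15=1111 popcount=4 -> KEEP
r=16=10000 popcount=1 -> skip
r=17=10001 popcount=2 -> skip
r=18=10010 popcount=2 -> skip
r=19=10011 popcount=3 -> skip
r=20=10100 popcount=2 -> skip
r=21=10101 popcount=3 -> skip
r=22=10110 popcount=3 -> skip
r=23=10111 popcount=4 -> KEEP
r=24=11000 popcount=2 -> skip
r=25=11001 popcount=3 -> skip
r=26=11010 popcount=3 -> skip
r=27=11011 popcount=4 -> KEEP
r=28=11100 popcount=3 -> skip
r=29=11101 popcount=4 -> KEEP
r=30=11110 popcount=4 -> KEEP
Kept rows: 15 23 27 29 30

Answer: 15 23 27 29 30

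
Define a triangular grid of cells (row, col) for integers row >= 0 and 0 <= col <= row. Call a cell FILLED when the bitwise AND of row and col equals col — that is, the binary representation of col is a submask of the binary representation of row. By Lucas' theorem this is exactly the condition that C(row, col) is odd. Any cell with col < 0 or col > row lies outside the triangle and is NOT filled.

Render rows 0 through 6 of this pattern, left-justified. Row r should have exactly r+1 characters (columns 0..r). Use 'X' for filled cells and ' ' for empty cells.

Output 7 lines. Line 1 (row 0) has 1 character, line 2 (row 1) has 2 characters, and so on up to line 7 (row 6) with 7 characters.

Answer: X
XX
X X
XXXX
X   X
XX  XX
X X X X

Derivation:
r0=0: X
r1=1: XX
r2=10: X X
r3=11: XXXX
r4=100: X   X
r5=101: XX  XX
r6=110: X X X X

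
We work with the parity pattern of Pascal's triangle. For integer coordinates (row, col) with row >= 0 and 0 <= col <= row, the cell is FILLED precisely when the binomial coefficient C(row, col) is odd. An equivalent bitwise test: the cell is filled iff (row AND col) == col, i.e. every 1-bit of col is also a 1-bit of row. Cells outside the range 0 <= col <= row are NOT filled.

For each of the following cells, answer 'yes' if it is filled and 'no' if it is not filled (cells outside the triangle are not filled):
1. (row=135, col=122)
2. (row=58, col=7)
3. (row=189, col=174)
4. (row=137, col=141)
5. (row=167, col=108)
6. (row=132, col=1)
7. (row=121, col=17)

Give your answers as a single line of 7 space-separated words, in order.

(135,122): row=0b10000111, col=0b1111010, row AND col = 0b10 = 2; 2 != 122 -> empty
(58,7): row=0b111010, col=0b111, row AND col = 0b10 = 2; 2 != 7 -> empty
(189,174): row=0b10111101, col=0b10101110, row AND col = 0b10101100 = 172; 172 != 174 -> empty
(137,141): col outside [0, 137] -> not filled
(167,108): row=0b10100111, col=0b1101100, row AND col = 0b100100 = 36; 36 != 108 -> empty
(132,1): row=0b10000100, col=0b1, row AND col = 0b0 = 0; 0 != 1 -> empty
(121,17): row=0b1111001, col=0b10001, row AND col = 0b10001 = 17; 17 == 17 -> filled

Answer: no no no no no no yes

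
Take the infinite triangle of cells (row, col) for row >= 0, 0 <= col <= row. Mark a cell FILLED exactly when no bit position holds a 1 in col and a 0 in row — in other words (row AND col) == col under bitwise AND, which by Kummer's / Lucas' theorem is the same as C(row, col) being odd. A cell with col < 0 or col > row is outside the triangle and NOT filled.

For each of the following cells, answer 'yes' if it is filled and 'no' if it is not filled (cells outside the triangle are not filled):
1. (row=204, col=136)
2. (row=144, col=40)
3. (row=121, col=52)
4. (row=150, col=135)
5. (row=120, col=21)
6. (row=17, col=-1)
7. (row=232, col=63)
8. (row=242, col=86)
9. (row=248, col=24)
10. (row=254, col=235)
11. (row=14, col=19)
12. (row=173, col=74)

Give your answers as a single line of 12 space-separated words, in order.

(204,136): row=0b11001100, col=0b10001000, row AND col = 0b10001000 = 136; 136 == 136 -> filled
(144,40): row=0b10010000, col=0b101000, row AND col = 0b0 = 0; 0 != 40 -> empty
(121,52): row=0b1111001, col=0b110100, row AND col = 0b110000 = 48; 48 != 52 -> empty
(150,135): row=0b10010110, col=0b10000111, row AND col = 0b10000110 = 134; 134 != 135 -> empty
(120,21): row=0b1111000, col=0b10101, row AND col = 0b10000 = 16; 16 != 21 -> empty
(17,-1): col outside [0, 17] -> not filled
(232,63): row=0b11101000, col=0b111111, row AND col = 0b101000 = 40; 40 != 63 -> empty
(242,86): row=0b11110010, col=0b1010110, row AND col = 0b1010010 = 82; 82 != 86 -> empty
(248,24): row=0b11111000, col=0b11000, row AND col = 0b11000 = 24; 24 == 24 -> filled
(254,235): row=0b11111110, col=0b11101011, row AND col = 0b11101010 = 234; 234 != 235 -> empty
(14,19): col outside [0, 14] -> not filled
(173,74): row=0b10101101, col=0b1001010, row AND col = 0b1000 = 8; 8 != 74 -> empty

Answer: yes no no no no no no no yes no no no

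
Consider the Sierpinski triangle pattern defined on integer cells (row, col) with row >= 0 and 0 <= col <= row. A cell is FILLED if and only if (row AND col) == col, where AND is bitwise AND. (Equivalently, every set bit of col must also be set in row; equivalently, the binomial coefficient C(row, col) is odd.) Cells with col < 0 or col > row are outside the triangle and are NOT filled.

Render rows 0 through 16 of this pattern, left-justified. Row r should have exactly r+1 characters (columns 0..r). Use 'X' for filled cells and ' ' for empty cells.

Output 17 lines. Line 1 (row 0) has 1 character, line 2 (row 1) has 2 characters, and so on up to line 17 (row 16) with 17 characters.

r0=0: X
r1=1: XX
r2=10: X X
r3=11: XXXX
r4=100: X   X
r5=101: XX  XX
r6=110: X X X X
r7=111: XXXXXXXX
r8=1000: X       X
r9=1001: XX      XX
r10=1010: X X     X X
r11=1011: XXXX    XXXX
r12=1100: X   X   X   X
r13=1101: XX  XX  XX  XX
r14=1110: X X X X X X X X
r15=1111: XXXXXXXXXXXXXXXX
r16=10000: X               X

Answer: X
XX
X X
XXXX
X   X
XX  XX
X X X X
XXXXXXXX
X       X
XX      XX
X X     X X
XXXX    XXXX
X   X   X   X
XX  XX  XX  XX
X X X X X X X X
XXXXXXXXXXXXXXXX
X               X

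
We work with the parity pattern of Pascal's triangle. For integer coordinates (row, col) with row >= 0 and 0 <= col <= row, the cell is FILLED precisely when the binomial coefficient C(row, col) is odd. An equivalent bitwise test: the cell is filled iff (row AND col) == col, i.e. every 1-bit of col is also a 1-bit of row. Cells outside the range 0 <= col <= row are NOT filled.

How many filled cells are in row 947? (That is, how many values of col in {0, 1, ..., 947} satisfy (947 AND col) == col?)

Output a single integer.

Answer: 128

Derivation:
947 in binary = 1110110011
popcount(947) = number of 1-bits in 1110110011 = 7
A col c satisfies (947 AND c) == c iff every set bit of c is also set in 947; each of the 7 set bits of 947 can independently be on or off in c.
count = 2^7 = 128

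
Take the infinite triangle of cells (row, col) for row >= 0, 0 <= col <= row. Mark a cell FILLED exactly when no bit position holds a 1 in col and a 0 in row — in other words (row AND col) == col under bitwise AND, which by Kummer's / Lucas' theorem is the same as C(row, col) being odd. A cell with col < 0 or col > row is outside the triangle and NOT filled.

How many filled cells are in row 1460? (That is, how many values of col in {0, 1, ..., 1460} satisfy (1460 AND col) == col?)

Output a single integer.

Answer: 64

Derivation:
1460 in binary = 10110110100
popcount(1460) = number of 1-bits in 10110110100 = 6
A col c satisfies (1460 AND c) == c iff every set bit of c is also set in 1460; each of the 6 set bits of 1460 can independently be on or off in c.
count = 2^6 = 64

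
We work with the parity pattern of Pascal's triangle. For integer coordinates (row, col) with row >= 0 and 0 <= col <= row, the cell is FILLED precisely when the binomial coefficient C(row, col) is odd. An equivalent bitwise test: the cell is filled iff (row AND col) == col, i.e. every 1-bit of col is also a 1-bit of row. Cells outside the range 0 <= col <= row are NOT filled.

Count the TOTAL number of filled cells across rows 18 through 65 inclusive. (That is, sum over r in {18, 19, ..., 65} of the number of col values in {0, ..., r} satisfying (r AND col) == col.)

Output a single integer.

r18=10010 pc2: +4 =4
r19=10011 pc3: +8 =12
r20=10100 pc2: +4 =16
r21=10101 pc3: +8 =24
r22=10110 pc3: +8 =32
r23=10111 pc4: +16 =48
r24=11000 pc2: +4 =52
r25=11001 pc3: +8 =60
r26=11010 pc3: +8 =68
r27=11011 pc4: +16 =84
r28=11100 pc3: +8 =92
r29=11101 pc4: +16 =108
r30=11110 pc4: +16 =124
r31=11111 pc5: +32 =156
r32=100000 pc1: +2 =158
r33=100001 pc2: +4 =162
r34=100010 pc2: +4 =166
r35=100011 pc3: +8 =174
r36=100100 pc2: +4 =178
r37=100101 pc3: +8 =186
r38=100110 pc3: +8 =194
r39=100111 pc4: +16 =210
r40=101000 pc2: +4 =214
r41=101001 pc3: +8 =222
r42=101010 pc3: +8 =230
r43=101011 pc4: +16 =246
r44=101100 pc3: +8 =254
r45=101101 pc4: +16 =270
r46=101110 pc4: +16 =286
r47=101111 pc5: +32 =318
r48=110000 pc2: +4 =322
r49=110001 pc3: +8 =330
r50=110010 pc3: +8 =338
r51=110011 pc4: +16 =354
r52=110100 pc3: +8 =362
r53=110101 pc4: +16 =378
r54=110110 pc4: +16 =394
r55=110111 pc5: +32 =426
r56=111000 pc3: +8 =434
r57=111001 pc4: +16 =450
r58=111010 pc4: +16 =466
r59=111011 pc5: +32 =498
r60=111100 pc4: +16 =514
r61=111101 pc5: +32 =546
r62=111110 pc5: +32 =578
r63=111111 pc6: +64 =642
r64=1000000 pc1: +2 =644
r65=1000001 pc2: +4 =648

Answer: 648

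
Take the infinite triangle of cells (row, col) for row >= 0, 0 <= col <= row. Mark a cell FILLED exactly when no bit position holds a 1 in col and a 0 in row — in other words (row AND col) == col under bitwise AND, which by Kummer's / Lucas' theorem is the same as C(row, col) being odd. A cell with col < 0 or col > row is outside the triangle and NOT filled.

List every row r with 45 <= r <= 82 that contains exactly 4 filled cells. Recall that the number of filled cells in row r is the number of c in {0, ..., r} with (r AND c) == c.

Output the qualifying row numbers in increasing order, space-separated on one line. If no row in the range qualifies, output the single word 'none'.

Row r has 2^popcount(r) filled cells, so we need popcount(r) = log2(4) = 2.
Scan r = 45..82 and keep those with exactly 2 one-bits:
r=45=101101 popcount=4 -> skip
r=46=101110 popcount=4 -> skip
r=47=101111 popcount=5 -> skip
r=48=110000 popcount=2 -> KEEP
r=49=110001 popcount=3 -> skip
r=50=110010 popcount=3 -> skip
r=51=110011 popcount=4 -> skip
r=52=110100 popcount=3 -> skip
r=53=110101 popcount=4 -> skip
r=54=110110 popcount=4 -> skip
r=55=110111 popcount=5 -> skip
r=56=111000 popcount=3 -> skip
r=57=111001 popcount=4 -> skip
r=58=111010 popcount=4 -> skip
r=59=111011 popcount=5 -> skip
r=60=111100 popcount=4 -> skip
r=61=111101 popcount=5 -> skip
r=62=111110 popcount=5 -> skip
r=63=111111 popcount=6 -> skip
r=64=1000000 popcount=1 -> skip
r=65=1000001 popcount=2 -> KEEP
r=66=1000010 popcount=2 -> KEEP
r=67=1000011 popcount=3 -> skip
r=68=1000100 popcount=2 -> KEEP
r=69=1000101 popcount=3 -> skip
r=70=1000110 popcount=3 -> skip
r=71=1000111 popcount=4 -> skip
r=72=1001000 popcount=2 -> KEEP
r=73=1001001 popcount=3 -> skip
r=74=1001010 popcount=3 -> skip
r=75=1001011 popcount=4 -> skip
r=76=1001100 popcount=3 -> skip
r=77=1001101 popcount=4 -> skip
r=78=1001110 popcount=4 -> skip
r=79=1001111 popcount=5 -> skip
r=80=1010000 popcount=2 -> KEEP
r=81=1010001 popcount=3 -> skip
r=82=1010010 popcount=3 -> skip
Kept rows: 48 65 66 68 72 80

Answer: 48 65 66 68 72 80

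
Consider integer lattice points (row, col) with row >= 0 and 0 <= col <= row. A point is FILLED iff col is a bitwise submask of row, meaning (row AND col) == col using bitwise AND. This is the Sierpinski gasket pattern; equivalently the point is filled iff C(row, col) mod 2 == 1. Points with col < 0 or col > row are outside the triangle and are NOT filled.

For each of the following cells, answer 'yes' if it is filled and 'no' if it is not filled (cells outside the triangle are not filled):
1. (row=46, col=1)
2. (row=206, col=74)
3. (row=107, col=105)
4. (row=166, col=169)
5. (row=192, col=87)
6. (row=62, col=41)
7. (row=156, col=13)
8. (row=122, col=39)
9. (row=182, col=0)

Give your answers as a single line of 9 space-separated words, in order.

Answer: no yes yes no no no no no yes

Derivation:
(46,1): row=0b101110, col=0b1, row AND col = 0b0 = 0; 0 != 1 -> empty
(206,74): row=0b11001110, col=0b1001010, row AND col = 0b1001010 = 74; 74 == 74 -> filled
(107,105): row=0b1101011, col=0b1101001, row AND col = 0b1101001 = 105; 105 == 105 -> filled
(166,169): col outside [0, 166] -> not filled
(192,87): row=0b11000000, col=0b1010111, row AND col = 0b1000000 = 64; 64 != 87 -> empty
(62,41): row=0b111110, col=0b101001, row AND col = 0b101000 = 40; 40 != 41 -> empty
(156,13): row=0b10011100, col=0b1101, row AND col = 0b1100 = 12; 12 != 13 -> empty
(122,39): row=0b1111010, col=0b100111, row AND col = 0b100010 = 34; 34 != 39 -> empty
(182,0): row=0b10110110, col=0b0, row AND col = 0b0 = 0; 0 == 0 -> filled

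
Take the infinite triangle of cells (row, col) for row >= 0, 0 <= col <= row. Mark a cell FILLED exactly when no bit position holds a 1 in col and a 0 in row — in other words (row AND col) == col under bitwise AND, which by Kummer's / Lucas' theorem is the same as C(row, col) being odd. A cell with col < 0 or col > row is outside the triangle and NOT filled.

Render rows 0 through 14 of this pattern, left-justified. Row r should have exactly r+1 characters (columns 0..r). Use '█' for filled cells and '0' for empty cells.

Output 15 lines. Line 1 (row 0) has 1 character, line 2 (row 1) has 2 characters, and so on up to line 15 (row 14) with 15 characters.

r0=0: █
r1=1: ██
r2=10: █0█
r3=11: ████
r4=100: █000█
r5=101: ██00██
r6=110: █0█0█0█
r7=111: ████████
r8=1000: █0000000█
r9=1001: ██000000██
r10=1010: █0█00000█0█
r11=1011: ████0000████
r12=1100: █000█000█000█
r13=1101: ██00██00██00██
r14=1110: █0█0█0█0█0█0█0█

Answer: █
██
█0█
████
█000█
██00██
█0█0█0█
████████
█0000000█
██000000██
█0█00000█0█
████0000████
█000█000█000█
██00██00██00██
█0█0█0█0█0█0█0█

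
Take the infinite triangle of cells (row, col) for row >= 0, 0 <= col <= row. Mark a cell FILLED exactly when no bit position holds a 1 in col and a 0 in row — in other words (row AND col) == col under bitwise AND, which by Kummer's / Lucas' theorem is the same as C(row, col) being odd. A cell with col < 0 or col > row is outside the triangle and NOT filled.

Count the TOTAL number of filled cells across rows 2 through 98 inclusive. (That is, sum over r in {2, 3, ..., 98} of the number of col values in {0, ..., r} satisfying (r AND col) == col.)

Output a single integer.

r2=10 pc1: +2 =2
r3=11 pc2: +4 =6
r4=100 pc1: +2 =8
r5=101 pc2: +4 =12
r6=110 pc2: +4 =16
r7=111 pc3: +8 =24
r8=1000 pc1: +2 =26
r9=1001 pc2: +4 =30
r10=1010 pc2: +4 =34
r11=1011 pc3: +8 =42
r12=1100 pc2: +4 =46
r13=1101 pc3: +8 =54
r14=1110 pc3: +8 =62
r15=1111 pc4: +16 =78
r16=10000 pc1: +2 =80
r17=10001 pc2: +4 =84
r18=10010 pc2: +4 =88
r19=10011 pc3: +8 =96
r20=10100 pc2: +4 =100
r21=10101 pc3: +8 =108
r22=10110 pc3: +8 =116
r23=10111 pc4: +16 =132
r24=11000 pc2: +4 =136
r25=11001 pc3: +8 =144
r26=11010 pc3: +8 =152
r27=11011 pc4: +16 =168
r28=11100 pc3: +8 =176
r29=11101 pc4: +16 =192
r30=11110 pc4: +16 =208
r31=11111 pc5: +32 =240
r32=100000 pc1: +2 =242
r33=100001 pc2: +4 =246
r34=100010 pc2: +4 =250
r35=100011 pc3: +8 =258
r36=100100 pc2: +4 =262
r37=100101 pc3: +8 =270
r38=100110 pc3: +8 =278
r39=100111 pc4: +16 =294
r40=101000 pc2: +4 =298
r41=101001 pc3: +8 =306
r42=101010 pc3: +8 =314
r43=101011 pc4: +16 =330
r44=101100 pc3: +8 =338
r45=101101 pc4: +16 =354
r46=101110 pc4: +16 =370
r47=101111 pc5: +32 =402
r48=110000 pc2: +4 =406
r49=110001 pc3: +8 =414
r50=110010 pc3: +8 =422
r51=110011 pc4: +16 =438
r52=110100 pc3: +8 =446
r53=110101 pc4: +16 =462
r54=110110 pc4: +16 =478
r55=110111 pc5: +32 =510
r56=111000 pc3: +8 =518
r57=111001 pc4: +16 =534
r58=111010 pc4: +16 =550
r59=111011 pc5: +32 =582
r60=111100 pc4: +16 =598
r61=111101 pc5: +32 =630
r62=111110 pc5: +32 =662
r63=111111 pc6: +64 =726
r64=1000000 pc1: +2 =728
r65=1000001 pc2: +4 =732
r66=1000010 pc2: +4 =736
r67=1000011 pc3: +8 =744
r68=1000100 pc2: +4 =748
r69=1000101 pc3: +8 =756
r70=1000110 pc3: +8 =764
r71=1000111 pc4: +16 =780
r72=1001000 pc2: +4 =784
r73=1001001 pc3: +8 =792
r74=1001010 pc3: +8 =800
r75=1001011 pc4: +16 =816
r76=1001100 pc3: +8 =824
r77=1001101 pc4: +16 =840
r78=1001110 pc4: +16 =856
r79=1001111 pc5: +32 =888
r80=1010000 pc2: +4 =892
r81=1010001 pc3: +8 =900
r82=1010010 pc3: +8 =908
r83=1010011 pc4: +16 =924
r84=1010100 pc3: +8 =932
r85=1010101 pc4: +16 =948
r86=1010110 pc4: +16 =964
r87=1010111 pc5: +32 =996
r88=1011000 pc3: +8 =1004
r89=1011001 pc4: +16 =1020
r90=1011010 pc4: +16 =1036
r91=1011011 pc5: +32 =1068
r92=1011100 pc4: +16 =1084
r93=1011101 pc5: +32 =1116
r94=1011110 pc5: +32 =1148
r95=1011111 pc6: +64 =1212
r96=1100000 pc2: +4 =1216
r97=1100001 pc3: +8 =1224
r98=1100010 pc3: +8 =1232

Answer: 1232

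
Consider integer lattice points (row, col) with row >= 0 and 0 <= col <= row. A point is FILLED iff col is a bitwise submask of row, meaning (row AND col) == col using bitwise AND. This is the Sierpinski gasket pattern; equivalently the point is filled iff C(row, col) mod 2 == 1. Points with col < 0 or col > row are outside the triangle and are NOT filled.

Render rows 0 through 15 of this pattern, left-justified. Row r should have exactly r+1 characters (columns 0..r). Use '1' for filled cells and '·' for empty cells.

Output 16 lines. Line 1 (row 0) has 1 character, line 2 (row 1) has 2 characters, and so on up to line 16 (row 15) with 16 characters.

r0=0: 1
r1=1: 11
r2=10: 1·1
r3=11: 1111
r4=100: 1···1
r5=101: 11··11
r6=110: 1·1·1·1
r7=111: 11111111
r8=1000: 1·······1
r9=1001: 11······11
r10=1010: 1·1·····1·1
r11=1011: 1111····1111
r12=1100: 1···1···1···1
r13=1101: 11··11··11··11
r14=1110: 1·1·1·1·1·1·1·1
r15=1111: 1111111111111111

Answer: 1
11
1·1
1111
1···1
11··11
1·1·1·1
11111111
1·······1
11······11
1·1·····1·1
1111····1111
1···1···1···1
11··11··11··11
1·1·1·1·1·1·1·1
1111111111111111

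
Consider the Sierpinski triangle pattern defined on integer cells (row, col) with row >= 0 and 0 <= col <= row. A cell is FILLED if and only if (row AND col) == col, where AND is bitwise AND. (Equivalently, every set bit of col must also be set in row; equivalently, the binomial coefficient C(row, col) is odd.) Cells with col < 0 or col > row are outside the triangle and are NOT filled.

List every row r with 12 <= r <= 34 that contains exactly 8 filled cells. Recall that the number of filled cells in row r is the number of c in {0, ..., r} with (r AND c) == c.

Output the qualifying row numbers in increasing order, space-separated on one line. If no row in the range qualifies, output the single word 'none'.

Row r has 2^popcount(r) filled cells, so we need popcount(r) = log2(8) = 3.
Scan r = 12..34 and keep those with exactly 3 one-bits:
r=12=1100 popcount=2 -> skip
r=13=1101 popcount=3 -> KEEP
r=14=1110 popcount=3 -> KEEP
r=15=1111 popcount=4 -> skip
r=16=10000 popcount=1 -> skip
r=17=10001 popcount=2 -> skip
r=18=10010 popcount=2 -> skip
r=19=10011 popcount=3 -> KEEP
r=20=10100 popcount=2 -> skip
r=21=10101 popcount=3 -> KEEP
r=22=10110 popcount=3 -> KEEP
r=23=10111 popcount=4 -> skip
r=24=11000 popcount=2 -> skip
r=25=11001 popcount=3 -> KEEP
r=26=11010 popcount=3 -> KEEP
r=27=11011 popcount=4 -> skip
r=28=11100 popcount=3 -> KEEP
r=29=11101 popcount=4 -> skip
r=30=11110 popcount=4 -> skip
r=31=11111 popcount=5 -> skip
r=32=100000 popcount=1 -> skip
r=33=100001 popcount=2 -> skip
r=34=100010 popcount=2 -> skip
Kept rows: 13 14 19 21 22 25 26 28

Answer: 13 14 19 21 22 25 26 28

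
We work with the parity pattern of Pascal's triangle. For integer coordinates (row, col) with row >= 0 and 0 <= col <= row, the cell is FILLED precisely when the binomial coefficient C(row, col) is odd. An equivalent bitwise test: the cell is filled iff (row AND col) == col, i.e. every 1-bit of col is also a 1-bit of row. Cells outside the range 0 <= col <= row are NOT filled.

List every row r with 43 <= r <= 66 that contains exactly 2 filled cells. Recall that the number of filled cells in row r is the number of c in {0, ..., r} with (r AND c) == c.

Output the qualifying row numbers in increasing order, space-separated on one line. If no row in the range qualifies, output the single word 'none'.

Row r has 2^popcount(r) filled cells, so we need popcount(r) = log2(2) = 1.
Scan r = 43..66 and keep those with exactly 1 one-bits:
r=43=101011 popcount=4 -> skip
r=44=101100 popcount=3 -> skip
r=45=101101 popcount=4 -> skip
r=46=101110 popcount=4 -> skip
r=47=101111 popcount=5 -> skip
r=48=110000 popcount=2 -> skip
r=49=110001 popcount=3 -> skip
r=50=110010 popcount=3 -> skip
r=51=110011 popcount=4 -> skip
r=52=110100 popcount=3 -> skip
r=53=110101 popcount=4 -> skip
r=54=110110 popcount=4 -> skip
r=55=110111 popcount=5 -> skip
r=56=111000 popcount=3 -> skip
r=57=111001 popcount=4 -> skip
r=58=111010 popcount=4 -> skip
r=59=111011 popcount=5 -> skip
r=60=111100 popcount=4 -> skip
r=61=111101 popcount=5 -> skip
r=62=111110 popcount=5 -> skip
r=63=111111 popcount=6 -> skip
r=64=1000000 popcount=1 -> KEEP
r=65=1000001 popcount=2 -> skip
r=66=1000010 popcount=2 -> skip
Kept rows: 64

Answer: 64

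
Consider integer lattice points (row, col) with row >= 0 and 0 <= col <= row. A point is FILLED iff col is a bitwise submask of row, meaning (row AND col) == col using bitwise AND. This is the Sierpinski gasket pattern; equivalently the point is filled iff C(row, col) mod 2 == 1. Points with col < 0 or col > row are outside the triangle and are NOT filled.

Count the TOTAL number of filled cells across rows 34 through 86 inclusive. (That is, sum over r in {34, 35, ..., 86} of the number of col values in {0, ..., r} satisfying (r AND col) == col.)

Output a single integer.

Answer: 718

Derivation:
r34=100010 pc2: +4 =4
r35=100011 pc3: +8 =12
r36=100100 pc2: +4 =16
r37=100101 pc3: +8 =24
r38=100110 pc3: +8 =32
r39=100111 pc4: +16 =48
r40=101000 pc2: +4 =52
r41=101001 pc3: +8 =60
r42=101010 pc3: +8 =68
r43=101011 pc4: +16 =84
r44=101100 pc3: +8 =92
r45=101101 pc4: +16 =108
r46=101110 pc4: +16 =124
r47=101111 pc5: +32 =156
r48=110000 pc2: +4 =160
r49=110001 pc3: +8 =168
r50=110010 pc3: +8 =176
r51=110011 pc4: +16 =192
r52=110100 pc3: +8 =200
r53=110101 pc4: +16 =216
r54=110110 pc4: +16 =232
r55=110111 pc5: +32 =264
r56=111000 pc3: +8 =272
r57=111001 pc4: +16 =288
r58=111010 pc4: +16 =304
r59=111011 pc5: +32 =336
r60=111100 pc4: +16 =352
r61=111101 pc5: +32 =384
r62=111110 pc5: +32 =416
r63=111111 pc6: +64 =480
r64=1000000 pc1: +2 =482
r65=1000001 pc2: +4 =486
r66=1000010 pc2: +4 =490
r67=1000011 pc3: +8 =498
r68=1000100 pc2: +4 =502
r69=1000101 pc3: +8 =510
r70=1000110 pc3: +8 =518
r71=1000111 pc4: +16 =534
r72=1001000 pc2: +4 =538
r73=1001001 pc3: +8 =546
r74=1001010 pc3: +8 =554
r75=1001011 pc4: +16 =570
r76=1001100 pc3: +8 =578
r77=1001101 pc4: +16 =594
r78=1001110 pc4: +16 =610
r79=1001111 pc5: +32 =642
r80=1010000 pc2: +4 =646
r81=1010001 pc3: +8 =654
r82=1010010 pc3: +8 =662
r83=1010011 pc4: +16 =678
r84=1010100 pc3: +8 =686
r85=1010101 pc4: +16 =702
r86=1010110 pc4: +16 =718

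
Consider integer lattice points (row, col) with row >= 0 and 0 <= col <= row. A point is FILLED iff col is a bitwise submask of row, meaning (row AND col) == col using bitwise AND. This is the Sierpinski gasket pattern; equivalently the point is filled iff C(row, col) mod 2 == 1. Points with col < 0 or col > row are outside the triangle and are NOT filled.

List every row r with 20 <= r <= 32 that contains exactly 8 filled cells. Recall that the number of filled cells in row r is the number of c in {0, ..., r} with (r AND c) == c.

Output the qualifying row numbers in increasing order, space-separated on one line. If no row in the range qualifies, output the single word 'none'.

Answer: 21 22 25 26 28

Derivation:
Row r has 2^popcount(r) filled cells, so we need popcount(r) = log2(8) = 3.
Scan r = 20..32 and keep those with exactly 3 one-bits:
r=20=10100 popcount=2 -> skip
r=21=10101 popcount=3 -> KEEP
r=22=10110 popcount=3 -> KEEP
r=23=10111 popcount=4 -> skip
r=24=11000 popcount=2 -> skip
r=25=11001 popcount=3 -> KEEP
r=26=11010 popcount=3 -> KEEP
r=27=11011 popcount=4 -> skip
r=28=11100 popcount=3 -> KEEP
r=29=11101 popcount=4 -> skip
r=30=11110 popcount=4 -> skip
r=31=11111 popcount=5 -> skip
r=32=100000 popcount=1 -> skip
Kept rows: 21 22 25 26 28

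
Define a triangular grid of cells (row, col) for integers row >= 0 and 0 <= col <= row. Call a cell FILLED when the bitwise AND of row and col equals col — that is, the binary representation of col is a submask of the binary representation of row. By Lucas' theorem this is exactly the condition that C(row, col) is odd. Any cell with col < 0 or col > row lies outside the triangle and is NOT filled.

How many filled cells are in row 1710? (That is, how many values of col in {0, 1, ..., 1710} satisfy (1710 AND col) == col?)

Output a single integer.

Answer: 128

Derivation:
1710 in binary = 11010101110
popcount(1710) = number of 1-bits in 11010101110 = 7
A col c satisfies (1710 AND c) == c iff every set bit of c is also set in 1710; each of the 7 set bits of 1710 can independently be on or off in c.
count = 2^7 = 128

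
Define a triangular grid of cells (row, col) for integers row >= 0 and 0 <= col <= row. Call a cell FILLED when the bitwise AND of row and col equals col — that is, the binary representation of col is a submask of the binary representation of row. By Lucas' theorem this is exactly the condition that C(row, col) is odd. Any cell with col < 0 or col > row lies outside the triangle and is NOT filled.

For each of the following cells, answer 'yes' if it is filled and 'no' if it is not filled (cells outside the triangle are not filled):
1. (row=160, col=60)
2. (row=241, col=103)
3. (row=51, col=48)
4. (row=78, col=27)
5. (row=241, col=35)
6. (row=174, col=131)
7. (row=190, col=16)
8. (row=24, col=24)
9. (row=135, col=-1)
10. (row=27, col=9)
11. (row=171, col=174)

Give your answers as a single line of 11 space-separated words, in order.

Answer: no no yes no no no yes yes no yes no

Derivation:
(160,60): row=0b10100000, col=0b111100, row AND col = 0b100000 = 32; 32 != 60 -> empty
(241,103): row=0b11110001, col=0b1100111, row AND col = 0b1100001 = 97; 97 != 103 -> empty
(51,48): row=0b110011, col=0b110000, row AND col = 0b110000 = 48; 48 == 48 -> filled
(78,27): row=0b1001110, col=0b11011, row AND col = 0b1010 = 10; 10 != 27 -> empty
(241,35): row=0b11110001, col=0b100011, row AND col = 0b100001 = 33; 33 != 35 -> empty
(174,131): row=0b10101110, col=0b10000011, row AND col = 0b10000010 = 130; 130 != 131 -> empty
(190,16): row=0b10111110, col=0b10000, row AND col = 0b10000 = 16; 16 == 16 -> filled
(24,24): row=0b11000, col=0b11000, row AND col = 0b11000 = 24; 24 == 24 -> filled
(135,-1): col outside [0, 135] -> not filled
(27,9): row=0b11011, col=0b1001, row AND col = 0b1001 = 9; 9 == 9 -> filled
(171,174): col outside [0, 171] -> not filled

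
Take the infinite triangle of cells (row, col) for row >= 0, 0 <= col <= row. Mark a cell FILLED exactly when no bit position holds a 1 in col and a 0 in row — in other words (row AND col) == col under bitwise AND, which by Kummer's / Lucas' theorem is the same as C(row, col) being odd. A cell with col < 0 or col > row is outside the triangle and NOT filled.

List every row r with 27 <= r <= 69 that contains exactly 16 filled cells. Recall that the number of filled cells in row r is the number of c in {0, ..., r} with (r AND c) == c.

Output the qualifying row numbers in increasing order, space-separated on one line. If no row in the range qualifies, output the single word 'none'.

Row r has 2^popcount(r) filled cells, so we need popcount(r) = log2(16) = 4.
Scan r = 27..69 and keep those with exactly 4 one-bits:
r=27=11011 popcount=4 -> KEEP
r=28=11100 popcount=3 -> skip
r=29=11101 popcount=4 -> KEEP
r=30=11110 popcount=4 -> KEEP
r=31=11111 popcount=5 -> skip
r=32=100000 popcount=1 -> skip
r=33=100001 popcount=2 -> skip
r=34=100010 popcount=2 -> skip
r=35=100011 popcount=3 -> skip
r=36=100100 popcount=2 -> skip
r=37=100101 popcount=3 -> skip
r=38=100110 popcount=3 -> skip
r=39=100111 popcount=4 -> KEEP
r=40=101000 popcount=2 -> skip
r=41=101001 popcount=3 -> skip
r=42=101010 popcount=3 -> skip
r=43=101011 popcount=4 -> KEEP
r=44=101100 popcount=3 -> skip
r=45=101101 popcount=4 -> KEEP
r=46=101110 popcount=4 -> KEEP
r=47=101111 popcount=5 -> skip
r=48=110000 popcount=2 -> skip
r=49=110001 popcount=3 -> skip
r=50=110010 popcount=3 -> skip
r=51=110011 popcount=4 -> KEEP
r=52=110100 popcount=3 -> skip
r=53=110101 popcount=4 -> KEEP
r=54=110110 popcount=4 -> KEEP
r=55=110111 popcount=5 -> skip
r=56=111000 popcount=3 -> skip
r=57=111001 popcount=4 -> KEEP
r=58=111010 popcount=4 -> KEEP
r=59=111011 popcount=5 -> skip
r=60=111100 popcount=4 -> KEEP
r=61=111101 popcount=5 -> skip
r=62=111110 popcount=5 -> skip
r=63=111111 popcount=6 -> skip
r=64=1000000 popcount=1 -> skip
r=65=1000001 popcount=2 -> skip
r=66=1000010 popcount=2 -> skip
r=67=1000011 popcount=3 -> skip
r=68=1000100 popcount=2 -> skip
r=69=1000101 popcount=3 -> skip
Kept rows: 27 29 30 39 43 45 46 51 53 54 57 58 60

Answer: 27 29 30 39 43 45 46 51 53 54 57 58 60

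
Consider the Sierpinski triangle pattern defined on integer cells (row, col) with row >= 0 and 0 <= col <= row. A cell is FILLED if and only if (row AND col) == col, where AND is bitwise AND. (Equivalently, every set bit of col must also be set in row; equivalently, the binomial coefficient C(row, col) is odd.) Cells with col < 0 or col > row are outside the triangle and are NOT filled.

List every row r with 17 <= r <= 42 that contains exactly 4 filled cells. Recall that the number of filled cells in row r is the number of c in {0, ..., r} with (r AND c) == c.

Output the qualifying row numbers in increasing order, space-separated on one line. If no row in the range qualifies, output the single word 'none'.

Row r has 2^popcount(r) filled cells, so we need popcount(r) = log2(4) = 2.
Scan r = 17..42 and keep those with exactly 2 one-bits:
r=17=10001 popcount=2 -> KEEP
r=18=10010 popcount=2 -> KEEP
r=19=10011 popcount=3 -> skip
r=20=10100 popcount=2 -> KEEP
r=21=10101 popcount=3 -> skip
r=22=10110 popcount=3 -> skip
r=23=10111 popcount=4 -> skip
r=24=11000 popcount=2 -> KEEP
r=25=11001 popcount=3 -> skip
r=26=11010 popcount=3 -> skip
r=27=11011 popcount=4 -> skip
r=28=11100 popcount=3 -> skip
r=29=11101 popcount=4 -> skip
r=30=11110 popcount=4 -> skip
r=31=11111 popcount=5 -> skip
r=32=100000 popcount=1 -> skip
r=33=100001 popcount=2 -> KEEP
r=34=100010 popcount=2 -> KEEP
r=35=100011 popcount=3 -> skip
r=36=100100 popcount=2 -> KEEP
r=37=100101 popcount=3 -> skip
r=38=100110 popcount=3 -> skip
r=39=100111 popcount=4 -> skip
r=40=101000 popcount=2 -> KEEP
r=41=101001 popcount=3 -> skip
r=42=101010 popcount=3 -> skip
Kept rows: 17 18 20 24 33 34 36 40

Answer: 17 18 20 24 33 34 36 40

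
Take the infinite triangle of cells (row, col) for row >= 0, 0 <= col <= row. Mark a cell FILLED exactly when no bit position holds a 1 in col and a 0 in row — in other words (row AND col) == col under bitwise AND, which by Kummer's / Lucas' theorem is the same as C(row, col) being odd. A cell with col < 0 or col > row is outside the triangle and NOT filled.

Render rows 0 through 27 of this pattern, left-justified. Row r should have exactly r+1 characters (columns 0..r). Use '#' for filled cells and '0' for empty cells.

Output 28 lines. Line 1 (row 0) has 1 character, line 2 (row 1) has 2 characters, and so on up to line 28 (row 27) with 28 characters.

r0=0: #
r1=1: ##
r2=10: #0#
r3=11: ####
r4=100: #000#
r5=101: ##00##
r6=110: #0#0#0#
r7=111: ########
r8=1000: #0000000#
r9=1001: ##000000##
r10=1010: #0#00000#0#
r11=1011: ####0000####
r12=1100: #000#000#000#
r13=1101: ##00##00##00##
r14=1110: #0#0#0#0#0#0#0#
r15=1111: ################
r16=10000: #000000000000000#
r17=10001: ##00000000000000##
r18=10010: #0#0000000000000#0#
r19=10011: ####000000000000####
r20=10100: #000#00000000000#000#
r21=10101: ##00##0000000000##00##
r22=10110: #0#0#0#000000000#0#0#0#
r23=10111: ########00000000########
r24=11000: #0000000#0000000#0000000#
r25=11001: ##000000##000000##000000##
r26=11010: #0#00000#0#00000#0#00000#0#
r27=11011: ####0000####0000####0000####

Answer: #
##
#0#
####
#000#
##00##
#0#0#0#
########
#0000000#
##000000##
#0#00000#0#
####0000####
#000#000#000#
##00##00##00##
#0#0#0#0#0#0#0#
################
#000000000000000#
##00000000000000##
#0#0000000000000#0#
####000000000000####
#000#00000000000#000#
##00##0000000000##00##
#0#0#0#000000000#0#0#0#
########00000000########
#0000000#0000000#0000000#
##000000##000000##000000##
#0#00000#0#00000#0#00000#0#
####0000####0000####0000####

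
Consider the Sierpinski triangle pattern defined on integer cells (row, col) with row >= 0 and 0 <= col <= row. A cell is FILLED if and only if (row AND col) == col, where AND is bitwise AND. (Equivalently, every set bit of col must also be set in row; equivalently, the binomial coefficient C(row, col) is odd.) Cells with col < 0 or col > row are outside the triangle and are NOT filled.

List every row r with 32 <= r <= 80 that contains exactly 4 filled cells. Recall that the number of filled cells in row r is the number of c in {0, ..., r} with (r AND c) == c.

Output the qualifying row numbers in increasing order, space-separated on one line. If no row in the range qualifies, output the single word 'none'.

Answer: 33 34 36 40 48 65 66 68 72 80

Derivation:
Row r has 2^popcount(r) filled cells, so we need popcount(r) = log2(4) = 2.
Scan r = 32..80 and keep those with exactly 2 one-bits:
r=32=100000 popcount=1 -> skip
r=33=100001 popcount=2 -> KEEP
r=34=100010 popcount=2 -> KEEP
r=35=100011 popcount=3 -> skip
r=36=100100 popcount=2 -> KEEP
r=37=100101 popcount=3 -> skip
r=38=100110 popcount=3 -> skip
r=39=100111 popcount=4 -> skip
r=40=101000 popcount=2 -> KEEP
r=41=101001 popcount=3 -> skip
r=42=101010 popcount=3 -> skip
r=43=101011 popcount=4 -> skip
r=44=101100 popcount=3 -> skip
r=45=101101 popcount=4 -> skip
r=46=101110 popcount=4 -> skip
r=47=101111 popcount=5 -> skip
r=48=110000 popcount=2 -> KEEP
r=49=110001 popcount=3 -> skip
r=50=110010 popcount=3 -> skip
r=51=110011 popcount=4 -> skip
r=52=110100 popcount=3 -> skip
r=53=110101 popcount=4 -> skip
r=54=110110 popcount=4 -> skip
r=55=110111 popcount=5 -> skip
r=56=111000 popcount=3 -> skip
r=57=111001 popcount=4 -> skip
r=58=111010 popcount=4 -> skip
r=59=111011 popcount=5 -> skip
r=60=111100 popcount=4 -> skip
r=61=111101 popcount=5 -> skip
r=62=111110 popcount=5 -> skip
r=63=111111 popcount=6 -> skip
r=64=1000000 popcount=1 -> skip
r=65=1000001 popcount=2 -> KEEP
r=66=1000010 popcount=2 -> KEEP
r=67=1000011 popcount=3 -> skip
r=68=1000100 popcount=2 -> KEEP
r=69=1000101 popcount=3 -> skip
r=70=1000110 popcount=3 -> skip
r=71=1000111 popcount=4 -> skip
r=72=1001000 popcount=2 -> KEEP
r=73=1001001 popcount=3 -> skip
r=74=1001010 popcount=3 -> skip
r=75=1001011 popcount=4 -> skip
r=76=1001100 popcount=3 -> skip
r=77=1001101 popcount=4 -> skip
r=78=1001110 popcount=4 -> skip
r=79=1001111 popcount=5 -> skip
r=80=1010000 popcount=2 -> KEEP
Kept rows: 33 34 36 40 48 65 66 68 72 80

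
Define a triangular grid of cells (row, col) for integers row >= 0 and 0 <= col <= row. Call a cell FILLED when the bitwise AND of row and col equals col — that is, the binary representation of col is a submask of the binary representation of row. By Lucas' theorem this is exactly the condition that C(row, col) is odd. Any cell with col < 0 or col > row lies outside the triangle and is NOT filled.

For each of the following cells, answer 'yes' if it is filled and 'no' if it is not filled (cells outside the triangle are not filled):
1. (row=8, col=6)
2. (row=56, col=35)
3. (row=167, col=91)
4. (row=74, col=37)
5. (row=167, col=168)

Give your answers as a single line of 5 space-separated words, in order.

Answer: no no no no no

Derivation:
(8,6): row=0b1000, col=0b110, row AND col = 0b0 = 0; 0 != 6 -> empty
(56,35): row=0b111000, col=0b100011, row AND col = 0b100000 = 32; 32 != 35 -> empty
(167,91): row=0b10100111, col=0b1011011, row AND col = 0b11 = 3; 3 != 91 -> empty
(74,37): row=0b1001010, col=0b100101, row AND col = 0b0 = 0; 0 != 37 -> empty
(167,168): col outside [0, 167] -> not filled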